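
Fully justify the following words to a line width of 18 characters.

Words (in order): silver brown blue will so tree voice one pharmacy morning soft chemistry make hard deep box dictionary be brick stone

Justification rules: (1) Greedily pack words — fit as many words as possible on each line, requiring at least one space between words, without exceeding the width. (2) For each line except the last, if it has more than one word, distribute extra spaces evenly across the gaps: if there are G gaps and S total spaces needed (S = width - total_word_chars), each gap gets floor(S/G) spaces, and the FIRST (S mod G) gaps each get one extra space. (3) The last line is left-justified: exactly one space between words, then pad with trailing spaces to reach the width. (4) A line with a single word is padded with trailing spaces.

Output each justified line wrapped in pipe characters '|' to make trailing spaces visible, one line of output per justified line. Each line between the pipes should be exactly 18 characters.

Answer: |silver  brown blue|
|will so tree voice|
|one       pharmacy|
|morning       soft|
|chemistry     make|
|hard    deep   box|
|dictionary      be|
|brick stone       |

Derivation:
Line 1: ['silver', 'brown', 'blue'] (min_width=17, slack=1)
Line 2: ['will', 'so', 'tree', 'voice'] (min_width=18, slack=0)
Line 3: ['one', 'pharmacy'] (min_width=12, slack=6)
Line 4: ['morning', 'soft'] (min_width=12, slack=6)
Line 5: ['chemistry', 'make'] (min_width=14, slack=4)
Line 6: ['hard', 'deep', 'box'] (min_width=13, slack=5)
Line 7: ['dictionary', 'be'] (min_width=13, slack=5)
Line 8: ['brick', 'stone'] (min_width=11, slack=7)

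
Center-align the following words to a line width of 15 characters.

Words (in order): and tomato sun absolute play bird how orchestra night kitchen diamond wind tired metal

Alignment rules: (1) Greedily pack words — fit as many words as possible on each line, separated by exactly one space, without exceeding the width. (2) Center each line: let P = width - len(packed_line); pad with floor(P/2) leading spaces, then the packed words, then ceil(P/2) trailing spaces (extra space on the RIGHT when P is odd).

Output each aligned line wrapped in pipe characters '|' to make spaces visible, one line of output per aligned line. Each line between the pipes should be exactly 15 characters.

Line 1: ['and', 'tomato', 'sun'] (min_width=14, slack=1)
Line 2: ['absolute', 'play'] (min_width=13, slack=2)
Line 3: ['bird', 'how'] (min_width=8, slack=7)
Line 4: ['orchestra', 'night'] (min_width=15, slack=0)
Line 5: ['kitchen', 'diamond'] (min_width=15, slack=0)
Line 6: ['wind', 'tired'] (min_width=10, slack=5)
Line 7: ['metal'] (min_width=5, slack=10)

Answer: |and tomato sun |
| absolute play |
|   bird how    |
|orchestra night|
|kitchen diamond|
|  wind tired   |
|     metal     |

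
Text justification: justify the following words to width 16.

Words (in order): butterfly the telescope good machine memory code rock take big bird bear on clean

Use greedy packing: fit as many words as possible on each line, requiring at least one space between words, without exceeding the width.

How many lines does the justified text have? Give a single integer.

Answer: 6

Derivation:
Line 1: ['butterfly', 'the'] (min_width=13, slack=3)
Line 2: ['telescope', 'good'] (min_width=14, slack=2)
Line 3: ['machine', 'memory'] (min_width=14, slack=2)
Line 4: ['code', 'rock', 'take'] (min_width=14, slack=2)
Line 5: ['big', 'bird', 'bear', 'on'] (min_width=16, slack=0)
Line 6: ['clean'] (min_width=5, slack=11)
Total lines: 6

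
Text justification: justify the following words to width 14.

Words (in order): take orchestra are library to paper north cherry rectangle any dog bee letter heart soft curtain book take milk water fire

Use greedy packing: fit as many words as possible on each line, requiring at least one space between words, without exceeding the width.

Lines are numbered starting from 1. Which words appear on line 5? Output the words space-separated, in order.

Line 1: ['take', 'orchestra'] (min_width=14, slack=0)
Line 2: ['are', 'library', 'to'] (min_width=14, slack=0)
Line 3: ['paper', 'north'] (min_width=11, slack=3)
Line 4: ['cherry'] (min_width=6, slack=8)
Line 5: ['rectangle', 'any'] (min_width=13, slack=1)
Line 6: ['dog', 'bee', 'letter'] (min_width=14, slack=0)
Line 7: ['heart', 'soft'] (min_width=10, slack=4)
Line 8: ['curtain', 'book'] (min_width=12, slack=2)
Line 9: ['take', 'milk'] (min_width=9, slack=5)
Line 10: ['water', 'fire'] (min_width=10, slack=4)

Answer: rectangle any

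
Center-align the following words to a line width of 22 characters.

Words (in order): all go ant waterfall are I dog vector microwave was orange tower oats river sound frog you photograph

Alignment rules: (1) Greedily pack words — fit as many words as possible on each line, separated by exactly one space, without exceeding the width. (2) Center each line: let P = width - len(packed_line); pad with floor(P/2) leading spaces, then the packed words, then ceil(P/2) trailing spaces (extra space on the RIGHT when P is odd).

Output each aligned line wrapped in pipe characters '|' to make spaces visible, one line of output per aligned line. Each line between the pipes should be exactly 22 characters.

Answer: | all go ant waterfall |
|   are I dog vector   |
| microwave was orange |
|tower oats river sound|
| frog you photograph  |

Derivation:
Line 1: ['all', 'go', 'ant', 'waterfall'] (min_width=20, slack=2)
Line 2: ['are', 'I', 'dog', 'vector'] (min_width=16, slack=6)
Line 3: ['microwave', 'was', 'orange'] (min_width=20, slack=2)
Line 4: ['tower', 'oats', 'river', 'sound'] (min_width=22, slack=0)
Line 5: ['frog', 'you', 'photograph'] (min_width=19, slack=3)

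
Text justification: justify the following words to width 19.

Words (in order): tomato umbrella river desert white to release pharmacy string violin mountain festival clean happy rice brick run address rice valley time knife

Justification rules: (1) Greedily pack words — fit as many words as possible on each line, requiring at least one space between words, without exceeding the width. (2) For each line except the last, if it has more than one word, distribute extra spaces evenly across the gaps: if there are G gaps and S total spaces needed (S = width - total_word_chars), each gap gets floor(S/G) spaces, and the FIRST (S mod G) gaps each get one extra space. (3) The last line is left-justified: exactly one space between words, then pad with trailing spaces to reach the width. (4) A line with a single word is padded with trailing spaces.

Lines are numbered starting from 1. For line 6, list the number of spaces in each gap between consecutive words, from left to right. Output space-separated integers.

Answer: 3 2

Derivation:
Line 1: ['tomato', 'umbrella'] (min_width=15, slack=4)
Line 2: ['river', 'desert', 'white'] (min_width=18, slack=1)
Line 3: ['to', 'release', 'pharmacy'] (min_width=19, slack=0)
Line 4: ['string', 'violin'] (min_width=13, slack=6)
Line 5: ['mountain', 'festival'] (min_width=17, slack=2)
Line 6: ['clean', 'happy', 'rice'] (min_width=16, slack=3)
Line 7: ['brick', 'run', 'address'] (min_width=17, slack=2)
Line 8: ['rice', 'valley', 'time'] (min_width=16, slack=3)
Line 9: ['knife'] (min_width=5, slack=14)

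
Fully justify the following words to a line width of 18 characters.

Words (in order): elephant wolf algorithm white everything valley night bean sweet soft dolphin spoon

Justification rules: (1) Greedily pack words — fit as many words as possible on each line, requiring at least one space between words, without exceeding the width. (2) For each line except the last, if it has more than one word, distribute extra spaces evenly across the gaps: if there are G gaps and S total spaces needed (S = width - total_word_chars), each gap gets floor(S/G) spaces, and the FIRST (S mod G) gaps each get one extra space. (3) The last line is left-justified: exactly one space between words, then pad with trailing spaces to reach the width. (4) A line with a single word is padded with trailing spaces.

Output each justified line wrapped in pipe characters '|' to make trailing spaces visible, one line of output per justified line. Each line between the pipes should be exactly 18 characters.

Answer: |elephant      wolf|
|algorithm    white|
|everything  valley|
|night  bean  sweet|
|soft dolphin spoon|

Derivation:
Line 1: ['elephant', 'wolf'] (min_width=13, slack=5)
Line 2: ['algorithm', 'white'] (min_width=15, slack=3)
Line 3: ['everything', 'valley'] (min_width=17, slack=1)
Line 4: ['night', 'bean', 'sweet'] (min_width=16, slack=2)
Line 5: ['soft', 'dolphin', 'spoon'] (min_width=18, slack=0)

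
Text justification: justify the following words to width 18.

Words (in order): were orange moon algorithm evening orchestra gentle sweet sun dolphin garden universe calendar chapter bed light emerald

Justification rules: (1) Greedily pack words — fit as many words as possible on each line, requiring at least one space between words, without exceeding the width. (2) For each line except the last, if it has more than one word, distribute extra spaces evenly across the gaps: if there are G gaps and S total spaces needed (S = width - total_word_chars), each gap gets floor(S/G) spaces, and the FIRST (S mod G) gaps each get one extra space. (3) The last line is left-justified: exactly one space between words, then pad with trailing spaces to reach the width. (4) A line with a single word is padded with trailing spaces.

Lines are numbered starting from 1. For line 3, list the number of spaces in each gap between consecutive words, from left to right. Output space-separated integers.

Line 1: ['were', 'orange', 'moon'] (min_width=16, slack=2)
Line 2: ['algorithm', 'evening'] (min_width=17, slack=1)
Line 3: ['orchestra', 'gentle'] (min_width=16, slack=2)
Line 4: ['sweet', 'sun', 'dolphin'] (min_width=17, slack=1)
Line 5: ['garden', 'universe'] (min_width=15, slack=3)
Line 6: ['calendar', 'chapter'] (min_width=16, slack=2)
Line 7: ['bed', 'light', 'emerald'] (min_width=17, slack=1)

Answer: 3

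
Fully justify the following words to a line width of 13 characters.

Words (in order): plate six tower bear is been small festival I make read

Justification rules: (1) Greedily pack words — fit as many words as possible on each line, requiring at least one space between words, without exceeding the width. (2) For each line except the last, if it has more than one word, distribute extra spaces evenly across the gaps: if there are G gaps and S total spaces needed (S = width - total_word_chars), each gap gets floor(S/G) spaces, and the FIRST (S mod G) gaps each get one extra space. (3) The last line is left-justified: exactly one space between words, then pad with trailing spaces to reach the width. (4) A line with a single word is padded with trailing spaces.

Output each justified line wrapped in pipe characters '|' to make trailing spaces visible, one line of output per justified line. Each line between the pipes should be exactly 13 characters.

Answer: |plate     six|
|tower bear is|
|been    small|
|festival    I|
|make read    |

Derivation:
Line 1: ['plate', 'six'] (min_width=9, slack=4)
Line 2: ['tower', 'bear', 'is'] (min_width=13, slack=0)
Line 3: ['been', 'small'] (min_width=10, slack=3)
Line 4: ['festival', 'I'] (min_width=10, slack=3)
Line 5: ['make', 'read'] (min_width=9, slack=4)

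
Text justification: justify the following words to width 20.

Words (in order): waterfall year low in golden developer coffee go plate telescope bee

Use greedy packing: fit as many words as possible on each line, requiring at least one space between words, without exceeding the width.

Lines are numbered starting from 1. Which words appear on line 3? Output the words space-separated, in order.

Line 1: ['waterfall', 'year', 'low'] (min_width=18, slack=2)
Line 2: ['in', 'golden', 'developer'] (min_width=19, slack=1)
Line 3: ['coffee', 'go', 'plate'] (min_width=15, slack=5)
Line 4: ['telescope', 'bee'] (min_width=13, slack=7)

Answer: coffee go plate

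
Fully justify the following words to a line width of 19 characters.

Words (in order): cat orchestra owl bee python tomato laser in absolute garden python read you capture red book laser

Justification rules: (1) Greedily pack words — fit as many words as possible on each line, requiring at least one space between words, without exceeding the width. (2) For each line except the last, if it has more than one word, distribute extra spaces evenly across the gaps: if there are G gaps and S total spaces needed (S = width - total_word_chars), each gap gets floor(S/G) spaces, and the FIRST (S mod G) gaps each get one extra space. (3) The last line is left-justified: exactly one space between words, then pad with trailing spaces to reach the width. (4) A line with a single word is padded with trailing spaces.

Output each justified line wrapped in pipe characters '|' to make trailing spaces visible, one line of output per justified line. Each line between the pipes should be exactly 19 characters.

Answer: |cat  orchestra  owl|
|bee  python  tomato|
|laser  in  absolute|
|garden  python read|
|you   capture   red|
|book laser         |

Derivation:
Line 1: ['cat', 'orchestra', 'owl'] (min_width=17, slack=2)
Line 2: ['bee', 'python', 'tomato'] (min_width=17, slack=2)
Line 3: ['laser', 'in', 'absolute'] (min_width=17, slack=2)
Line 4: ['garden', 'python', 'read'] (min_width=18, slack=1)
Line 5: ['you', 'capture', 'red'] (min_width=15, slack=4)
Line 6: ['book', 'laser'] (min_width=10, slack=9)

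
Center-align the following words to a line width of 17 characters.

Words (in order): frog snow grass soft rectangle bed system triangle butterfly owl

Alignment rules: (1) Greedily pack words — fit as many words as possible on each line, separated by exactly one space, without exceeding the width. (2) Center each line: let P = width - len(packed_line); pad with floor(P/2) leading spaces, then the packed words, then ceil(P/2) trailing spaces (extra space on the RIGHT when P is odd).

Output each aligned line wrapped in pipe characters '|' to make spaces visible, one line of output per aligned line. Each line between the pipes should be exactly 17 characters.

Line 1: ['frog', 'snow', 'grass'] (min_width=15, slack=2)
Line 2: ['soft', 'rectangle'] (min_width=14, slack=3)
Line 3: ['bed', 'system'] (min_width=10, slack=7)
Line 4: ['triangle'] (min_width=8, slack=9)
Line 5: ['butterfly', 'owl'] (min_width=13, slack=4)

Answer: | frog snow grass |
| soft rectangle  |
|   bed system    |
|    triangle     |
|  butterfly owl  |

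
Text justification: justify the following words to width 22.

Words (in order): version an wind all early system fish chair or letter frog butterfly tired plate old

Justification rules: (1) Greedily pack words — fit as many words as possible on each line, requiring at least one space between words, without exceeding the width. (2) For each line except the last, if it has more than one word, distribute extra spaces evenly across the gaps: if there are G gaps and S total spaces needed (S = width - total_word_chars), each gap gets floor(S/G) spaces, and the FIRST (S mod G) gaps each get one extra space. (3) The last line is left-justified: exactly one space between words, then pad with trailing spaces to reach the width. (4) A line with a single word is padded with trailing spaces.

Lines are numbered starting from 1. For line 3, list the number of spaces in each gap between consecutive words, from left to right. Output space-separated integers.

Answer: 2 2 1

Derivation:
Line 1: ['version', 'an', 'wind', 'all'] (min_width=19, slack=3)
Line 2: ['early', 'system', 'fish'] (min_width=17, slack=5)
Line 3: ['chair', 'or', 'letter', 'frog'] (min_width=20, slack=2)
Line 4: ['butterfly', 'tired', 'plate'] (min_width=21, slack=1)
Line 5: ['old'] (min_width=3, slack=19)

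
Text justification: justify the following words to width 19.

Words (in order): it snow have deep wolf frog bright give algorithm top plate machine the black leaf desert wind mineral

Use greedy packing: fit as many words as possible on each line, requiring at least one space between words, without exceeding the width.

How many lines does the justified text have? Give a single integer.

Answer: 6

Derivation:
Line 1: ['it', 'snow', 'have', 'deep'] (min_width=17, slack=2)
Line 2: ['wolf', 'frog', 'bright'] (min_width=16, slack=3)
Line 3: ['give', 'algorithm', 'top'] (min_width=18, slack=1)
Line 4: ['plate', 'machine', 'the'] (min_width=17, slack=2)
Line 5: ['black', 'leaf', 'desert'] (min_width=17, slack=2)
Line 6: ['wind', 'mineral'] (min_width=12, slack=7)
Total lines: 6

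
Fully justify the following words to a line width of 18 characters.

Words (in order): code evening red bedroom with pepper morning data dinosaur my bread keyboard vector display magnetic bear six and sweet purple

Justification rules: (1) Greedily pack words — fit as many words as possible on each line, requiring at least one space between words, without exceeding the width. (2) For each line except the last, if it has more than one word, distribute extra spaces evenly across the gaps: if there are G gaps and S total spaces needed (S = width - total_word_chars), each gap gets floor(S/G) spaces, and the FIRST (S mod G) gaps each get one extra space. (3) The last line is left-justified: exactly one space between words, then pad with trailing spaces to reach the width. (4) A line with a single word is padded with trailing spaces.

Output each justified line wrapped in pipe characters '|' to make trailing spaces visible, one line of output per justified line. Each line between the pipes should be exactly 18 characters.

Answer: |code  evening  red|
|bedroom       with|
|pepper     morning|
|data  dinosaur  my|
|bread     keyboard|
|vector     display|
|magnetic  bear six|
|and sweet purple  |

Derivation:
Line 1: ['code', 'evening', 'red'] (min_width=16, slack=2)
Line 2: ['bedroom', 'with'] (min_width=12, slack=6)
Line 3: ['pepper', 'morning'] (min_width=14, slack=4)
Line 4: ['data', 'dinosaur', 'my'] (min_width=16, slack=2)
Line 5: ['bread', 'keyboard'] (min_width=14, slack=4)
Line 6: ['vector', 'display'] (min_width=14, slack=4)
Line 7: ['magnetic', 'bear', 'six'] (min_width=17, slack=1)
Line 8: ['and', 'sweet', 'purple'] (min_width=16, slack=2)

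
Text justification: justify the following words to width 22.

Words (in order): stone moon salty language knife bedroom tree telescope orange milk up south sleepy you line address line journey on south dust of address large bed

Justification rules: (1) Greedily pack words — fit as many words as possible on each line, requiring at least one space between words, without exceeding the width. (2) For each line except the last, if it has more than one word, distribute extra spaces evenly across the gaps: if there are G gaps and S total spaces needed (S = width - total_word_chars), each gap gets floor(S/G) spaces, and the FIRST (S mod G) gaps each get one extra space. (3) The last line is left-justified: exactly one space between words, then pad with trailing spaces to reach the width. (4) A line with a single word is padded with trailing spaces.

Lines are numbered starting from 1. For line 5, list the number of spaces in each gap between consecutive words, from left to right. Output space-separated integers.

Line 1: ['stone', 'moon', 'salty'] (min_width=16, slack=6)
Line 2: ['language', 'knife', 'bedroom'] (min_width=22, slack=0)
Line 3: ['tree', 'telescope', 'orange'] (min_width=21, slack=1)
Line 4: ['milk', 'up', 'south', 'sleepy'] (min_width=20, slack=2)
Line 5: ['you', 'line', 'address', 'line'] (min_width=21, slack=1)
Line 6: ['journey', 'on', 'south', 'dust'] (min_width=21, slack=1)
Line 7: ['of', 'address', 'large', 'bed'] (min_width=20, slack=2)

Answer: 2 1 1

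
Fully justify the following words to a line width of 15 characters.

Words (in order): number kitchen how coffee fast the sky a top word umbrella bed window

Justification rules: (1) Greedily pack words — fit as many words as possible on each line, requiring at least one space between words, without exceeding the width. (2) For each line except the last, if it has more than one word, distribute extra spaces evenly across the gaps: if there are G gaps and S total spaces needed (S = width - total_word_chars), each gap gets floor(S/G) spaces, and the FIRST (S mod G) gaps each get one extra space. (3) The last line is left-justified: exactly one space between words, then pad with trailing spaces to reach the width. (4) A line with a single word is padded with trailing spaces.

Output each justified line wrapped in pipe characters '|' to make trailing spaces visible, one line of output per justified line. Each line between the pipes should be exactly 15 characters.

Answer: |number  kitchen|
|how coffee fast|
|the  sky  a top|
|word   umbrella|
|bed window     |

Derivation:
Line 1: ['number', 'kitchen'] (min_width=14, slack=1)
Line 2: ['how', 'coffee', 'fast'] (min_width=15, slack=0)
Line 3: ['the', 'sky', 'a', 'top'] (min_width=13, slack=2)
Line 4: ['word', 'umbrella'] (min_width=13, slack=2)
Line 5: ['bed', 'window'] (min_width=10, slack=5)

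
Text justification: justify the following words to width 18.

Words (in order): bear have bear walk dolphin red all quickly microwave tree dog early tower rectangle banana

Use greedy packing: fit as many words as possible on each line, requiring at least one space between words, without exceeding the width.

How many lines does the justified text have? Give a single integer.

Answer: 6

Derivation:
Line 1: ['bear', 'have', 'bear'] (min_width=14, slack=4)
Line 2: ['walk', 'dolphin', 'red'] (min_width=16, slack=2)
Line 3: ['all', 'quickly'] (min_width=11, slack=7)
Line 4: ['microwave', 'tree', 'dog'] (min_width=18, slack=0)
Line 5: ['early', 'tower'] (min_width=11, slack=7)
Line 6: ['rectangle', 'banana'] (min_width=16, slack=2)
Total lines: 6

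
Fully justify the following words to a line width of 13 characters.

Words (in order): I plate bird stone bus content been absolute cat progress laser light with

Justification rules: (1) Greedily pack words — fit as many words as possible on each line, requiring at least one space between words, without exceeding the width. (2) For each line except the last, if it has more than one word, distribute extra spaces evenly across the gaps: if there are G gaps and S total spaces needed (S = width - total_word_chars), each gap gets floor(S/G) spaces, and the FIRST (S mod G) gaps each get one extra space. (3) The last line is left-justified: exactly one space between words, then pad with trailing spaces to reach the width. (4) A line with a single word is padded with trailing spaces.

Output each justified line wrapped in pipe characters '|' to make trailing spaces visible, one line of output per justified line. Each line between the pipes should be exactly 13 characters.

Answer: |I  plate bird|
|stone     bus|
|content  been|
|absolute  cat|
|progress     |
|laser   light|
|with         |

Derivation:
Line 1: ['I', 'plate', 'bird'] (min_width=12, slack=1)
Line 2: ['stone', 'bus'] (min_width=9, slack=4)
Line 3: ['content', 'been'] (min_width=12, slack=1)
Line 4: ['absolute', 'cat'] (min_width=12, slack=1)
Line 5: ['progress'] (min_width=8, slack=5)
Line 6: ['laser', 'light'] (min_width=11, slack=2)
Line 7: ['with'] (min_width=4, slack=9)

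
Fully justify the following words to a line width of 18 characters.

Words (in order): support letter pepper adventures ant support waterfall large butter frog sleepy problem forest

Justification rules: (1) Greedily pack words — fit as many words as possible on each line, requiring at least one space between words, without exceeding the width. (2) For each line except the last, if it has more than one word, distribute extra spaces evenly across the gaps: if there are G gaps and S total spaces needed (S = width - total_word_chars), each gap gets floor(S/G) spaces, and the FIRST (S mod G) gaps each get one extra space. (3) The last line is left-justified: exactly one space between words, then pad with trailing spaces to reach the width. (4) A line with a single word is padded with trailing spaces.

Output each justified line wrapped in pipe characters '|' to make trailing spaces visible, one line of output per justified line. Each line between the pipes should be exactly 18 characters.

Line 1: ['support', 'letter'] (min_width=14, slack=4)
Line 2: ['pepper', 'adventures'] (min_width=17, slack=1)
Line 3: ['ant', 'support'] (min_width=11, slack=7)
Line 4: ['waterfall', 'large'] (min_width=15, slack=3)
Line 5: ['butter', 'frog', 'sleepy'] (min_width=18, slack=0)
Line 6: ['problem', 'forest'] (min_width=14, slack=4)

Answer: |support     letter|
|pepper  adventures|
|ant        support|
|waterfall    large|
|butter frog sleepy|
|problem forest    |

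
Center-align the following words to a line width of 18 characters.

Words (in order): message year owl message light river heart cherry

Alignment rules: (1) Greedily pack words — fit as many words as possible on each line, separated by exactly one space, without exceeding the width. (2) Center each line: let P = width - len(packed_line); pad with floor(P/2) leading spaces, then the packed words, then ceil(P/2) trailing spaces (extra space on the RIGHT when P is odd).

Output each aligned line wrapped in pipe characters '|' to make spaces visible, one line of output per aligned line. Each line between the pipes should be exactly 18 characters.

Answer: | message year owl |
|  message light   |
|river heart cherry|

Derivation:
Line 1: ['message', 'year', 'owl'] (min_width=16, slack=2)
Line 2: ['message', 'light'] (min_width=13, slack=5)
Line 3: ['river', 'heart', 'cherry'] (min_width=18, slack=0)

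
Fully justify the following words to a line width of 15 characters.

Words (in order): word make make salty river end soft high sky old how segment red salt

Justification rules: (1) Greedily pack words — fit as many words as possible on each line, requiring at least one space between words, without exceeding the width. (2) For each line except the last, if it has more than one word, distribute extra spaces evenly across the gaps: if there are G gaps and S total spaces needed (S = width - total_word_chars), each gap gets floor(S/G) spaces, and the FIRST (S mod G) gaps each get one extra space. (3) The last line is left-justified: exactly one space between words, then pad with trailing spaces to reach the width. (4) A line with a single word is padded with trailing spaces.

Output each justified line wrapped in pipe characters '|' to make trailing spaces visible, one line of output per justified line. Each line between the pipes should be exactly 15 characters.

Answer: |word  make make|
|salty river end|
|soft  high  sky|
|old how segment|
|red salt       |

Derivation:
Line 1: ['word', 'make', 'make'] (min_width=14, slack=1)
Line 2: ['salty', 'river', 'end'] (min_width=15, slack=0)
Line 3: ['soft', 'high', 'sky'] (min_width=13, slack=2)
Line 4: ['old', 'how', 'segment'] (min_width=15, slack=0)
Line 5: ['red', 'salt'] (min_width=8, slack=7)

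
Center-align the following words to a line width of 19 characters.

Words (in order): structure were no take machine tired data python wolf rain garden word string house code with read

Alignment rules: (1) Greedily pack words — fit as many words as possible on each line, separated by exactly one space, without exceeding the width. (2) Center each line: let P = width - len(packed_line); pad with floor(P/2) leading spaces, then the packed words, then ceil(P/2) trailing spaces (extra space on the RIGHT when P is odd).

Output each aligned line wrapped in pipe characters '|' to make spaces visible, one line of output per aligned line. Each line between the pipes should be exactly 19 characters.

Answer: | structure were no |
|take machine tired |
| data python wolf  |
| rain garden word  |
| string house code |
|     with read     |

Derivation:
Line 1: ['structure', 'were', 'no'] (min_width=17, slack=2)
Line 2: ['take', 'machine', 'tired'] (min_width=18, slack=1)
Line 3: ['data', 'python', 'wolf'] (min_width=16, slack=3)
Line 4: ['rain', 'garden', 'word'] (min_width=16, slack=3)
Line 5: ['string', 'house', 'code'] (min_width=17, slack=2)
Line 6: ['with', 'read'] (min_width=9, slack=10)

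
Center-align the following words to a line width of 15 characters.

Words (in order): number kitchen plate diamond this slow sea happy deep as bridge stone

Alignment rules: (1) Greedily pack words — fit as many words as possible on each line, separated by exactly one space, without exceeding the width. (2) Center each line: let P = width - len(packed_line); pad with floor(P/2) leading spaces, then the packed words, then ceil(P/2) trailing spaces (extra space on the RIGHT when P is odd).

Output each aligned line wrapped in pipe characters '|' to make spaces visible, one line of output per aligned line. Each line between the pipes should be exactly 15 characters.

Answer: |number kitchen |
| plate diamond |
| this slow sea |
| happy deep as |
| bridge stone  |

Derivation:
Line 1: ['number', 'kitchen'] (min_width=14, slack=1)
Line 2: ['plate', 'diamond'] (min_width=13, slack=2)
Line 3: ['this', 'slow', 'sea'] (min_width=13, slack=2)
Line 4: ['happy', 'deep', 'as'] (min_width=13, slack=2)
Line 5: ['bridge', 'stone'] (min_width=12, slack=3)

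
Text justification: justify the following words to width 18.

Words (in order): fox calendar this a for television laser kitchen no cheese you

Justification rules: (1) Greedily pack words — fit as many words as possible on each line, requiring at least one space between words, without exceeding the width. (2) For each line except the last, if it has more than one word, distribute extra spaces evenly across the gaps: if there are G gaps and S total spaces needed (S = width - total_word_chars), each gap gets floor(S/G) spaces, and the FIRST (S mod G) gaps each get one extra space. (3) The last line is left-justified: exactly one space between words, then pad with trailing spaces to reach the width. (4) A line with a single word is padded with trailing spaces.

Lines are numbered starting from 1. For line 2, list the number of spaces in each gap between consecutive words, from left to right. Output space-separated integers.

Answer: 2 2

Derivation:
Line 1: ['fox', 'calendar', 'this'] (min_width=17, slack=1)
Line 2: ['a', 'for', 'television'] (min_width=16, slack=2)
Line 3: ['laser', 'kitchen', 'no'] (min_width=16, slack=2)
Line 4: ['cheese', 'you'] (min_width=10, slack=8)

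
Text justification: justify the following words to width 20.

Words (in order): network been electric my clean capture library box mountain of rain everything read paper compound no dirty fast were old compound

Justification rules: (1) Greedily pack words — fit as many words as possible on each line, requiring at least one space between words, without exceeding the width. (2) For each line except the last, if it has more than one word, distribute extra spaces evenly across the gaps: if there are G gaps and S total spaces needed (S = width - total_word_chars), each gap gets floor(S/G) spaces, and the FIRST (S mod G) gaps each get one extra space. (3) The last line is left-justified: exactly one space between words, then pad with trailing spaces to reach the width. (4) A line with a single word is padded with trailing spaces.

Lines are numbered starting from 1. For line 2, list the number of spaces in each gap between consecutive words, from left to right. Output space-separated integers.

Answer: 3 2

Derivation:
Line 1: ['network', 'been'] (min_width=12, slack=8)
Line 2: ['electric', 'my', 'clean'] (min_width=17, slack=3)
Line 3: ['capture', 'library', 'box'] (min_width=19, slack=1)
Line 4: ['mountain', 'of', 'rain'] (min_width=16, slack=4)
Line 5: ['everything', 'read'] (min_width=15, slack=5)
Line 6: ['paper', 'compound', 'no'] (min_width=17, slack=3)
Line 7: ['dirty', 'fast', 'were', 'old'] (min_width=19, slack=1)
Line 8: ['compound'] (min_width=8, slack=12)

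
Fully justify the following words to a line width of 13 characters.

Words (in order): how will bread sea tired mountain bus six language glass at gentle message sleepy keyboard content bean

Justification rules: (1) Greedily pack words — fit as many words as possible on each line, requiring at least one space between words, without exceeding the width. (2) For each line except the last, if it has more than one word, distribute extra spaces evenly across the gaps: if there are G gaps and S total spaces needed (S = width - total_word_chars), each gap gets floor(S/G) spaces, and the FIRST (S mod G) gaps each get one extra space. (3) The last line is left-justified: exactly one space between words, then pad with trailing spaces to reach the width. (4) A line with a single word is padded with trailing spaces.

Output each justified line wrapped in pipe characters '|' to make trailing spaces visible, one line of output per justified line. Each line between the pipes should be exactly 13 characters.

Line 1: ['how', 'will'] (min_width=8, slack=5)
Line 2: ['bread', 'sea'] (min_width=9, slack=4)
Line 3: ['tired'] (min_width=5, slack=8)
Line 4: ['mountain', 'bus'] (min_width=12, slack=1)
Line 5: ['six', 'language'] (min_width=12, slack=1)
Line 6: ['glass', 'at'] (min_width=8, slack=5)
Line 7: ['gentle'] (min_width=6, slack=7)
Line 8: ['message'] (min_width=7, slack=6)
Line 9: ['sleepy'] (min_width=6, slack=7)
Line 10: ['keyboard'] (min_width=8, slack=5)
Line 11: ['content', 'bean'] (min_width=12, slack=1)

Answer: |how      will|
|bread     sea|
|tired        |
|mountain  bus|
|six  language|
|glass      at|
|gentle       |
|message      |
|sleepy       |
|keyboard     |
|content bean |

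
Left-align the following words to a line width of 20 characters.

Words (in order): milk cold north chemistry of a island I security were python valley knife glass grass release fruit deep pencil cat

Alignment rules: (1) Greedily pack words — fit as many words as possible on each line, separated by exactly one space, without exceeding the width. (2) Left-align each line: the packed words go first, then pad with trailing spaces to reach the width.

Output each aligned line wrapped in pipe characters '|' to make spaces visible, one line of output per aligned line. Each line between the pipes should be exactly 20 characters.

Answer: |milk cold north     |
|chemistry of a      |
|island I security   |
|were python valley  |
|knife glass grass   |
|release fruit deep  |
|pencil cat          |

Derivation:
Line 1: ['milk', 'cold', 'north'] (min_width=15, slack=5)
Line 2: ['chemistry', 'of', 'a'] (min_width=14, slack=6)
Line 3: ['island', 'I', 'security'] (min_width=17, slack=3)
Line 4: ['were', 'python', 'valley'] (min_width=18, slack=2)
Line 5: ['knife', 'glass', 'grass'] (min_width=17, slack=3)
Line 6: ['release', 'fruit', 'deep'] (min_width=18, slack=2)
Line 7: ['pencil', 'cat'] (min_width=10, slack=10)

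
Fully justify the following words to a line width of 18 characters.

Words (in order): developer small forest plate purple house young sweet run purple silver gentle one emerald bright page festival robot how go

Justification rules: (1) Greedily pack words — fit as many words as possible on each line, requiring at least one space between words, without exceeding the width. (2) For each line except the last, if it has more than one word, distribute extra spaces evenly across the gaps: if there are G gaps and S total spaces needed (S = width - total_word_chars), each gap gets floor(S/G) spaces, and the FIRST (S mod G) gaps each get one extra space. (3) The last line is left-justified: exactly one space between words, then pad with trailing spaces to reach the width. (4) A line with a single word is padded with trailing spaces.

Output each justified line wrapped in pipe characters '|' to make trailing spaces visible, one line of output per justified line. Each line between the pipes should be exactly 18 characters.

Line 1: ['developer', 'small'] (min_width=15, slack=3)
Line 2: ['forest', 'plate'] (min_width=12, slack=6)
Line 3: ['purple', 'house', 'young'] (min_width=18, slack=0)
Line 4: ['sweet', 'run', 'purple'] (min_width=16, slack=2)
Line 5: ['silver', 'gentle', 'one'] (min_width=17, slack=1)
Line 6: ['emerald', 'bright'] (min_width=14, slack=4)
Line 7: ['page', 'festival'] (min_width=13, slack=5)
Line 8: ['robot', 'how', 'go'] (min_width=12, slack=6)

Answer: |developer    small|
|forest       plate|
|purple house young|
|sweet  run  purple|
|silver  gentle one|
|emerald     bright|
|page      festival|
|robot how go      |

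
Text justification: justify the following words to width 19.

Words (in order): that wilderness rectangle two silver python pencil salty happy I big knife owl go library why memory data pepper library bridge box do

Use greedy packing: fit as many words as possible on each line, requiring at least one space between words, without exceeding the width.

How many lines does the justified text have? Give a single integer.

Line 1: ['that', 'wilderness'] (min_width=15, slack=4)
Line 2: ['rectangle', 'two'] (min_width=13, slack=6)
Line 3: ['silver', 'python'] (min_width=13, slack=6)
Line 4: ['pencil', 'salty', 'happy'] (min_width=18, slack=1)
Line 5: ['I', 'big', 'knife', 'owl', 'go'] (min_width=18, slack=1)
Line 6: ['library', 'why', 'memory'] (min_width=18, slack=1)
Line 7: ['data', 'pepper', 'library'] (min_width=19, slack=0)
Line 8: ['bridge', 'box', 'do'] (min_width=13, slack=6)
Total lines: 8

Answer: 8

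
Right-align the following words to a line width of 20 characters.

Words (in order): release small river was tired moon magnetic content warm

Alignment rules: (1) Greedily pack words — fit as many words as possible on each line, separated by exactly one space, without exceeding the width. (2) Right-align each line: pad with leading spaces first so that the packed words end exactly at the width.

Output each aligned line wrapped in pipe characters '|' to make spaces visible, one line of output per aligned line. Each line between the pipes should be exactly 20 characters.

Line 1: ['release', 'small', 'river'] (min_width=19, slack=1)
Line 2: ['was', 'tired', 'moon'] (min_width=14, slack=6)
Line 3: ['magnetic', 'content'] (min_width=16, slack=4)
Line 4: ['warm'] (min_width=4, slack=16)

Answer: | release small river|
|      was tired moon|
|    magnetic content|
|                warm|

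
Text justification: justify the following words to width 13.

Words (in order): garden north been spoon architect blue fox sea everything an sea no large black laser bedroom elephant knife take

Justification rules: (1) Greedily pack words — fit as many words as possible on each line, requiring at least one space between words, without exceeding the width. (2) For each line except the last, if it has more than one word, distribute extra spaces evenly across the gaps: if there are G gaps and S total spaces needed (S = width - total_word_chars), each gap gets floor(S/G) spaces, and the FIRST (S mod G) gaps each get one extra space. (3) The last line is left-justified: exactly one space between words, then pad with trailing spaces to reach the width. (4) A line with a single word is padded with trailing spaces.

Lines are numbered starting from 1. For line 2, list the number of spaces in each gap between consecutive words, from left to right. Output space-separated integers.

Line 1: ['garden', 'north'] (min_width=12, slack=1)
Line 2: ['been', 'spoon'] (min_width=10, slack=3)
Line 3: ['architect'] (min_width=9, slack=4)
Line 4: ['blue', 'fox', 'sea'] (min_width=12, slack=1)
Line 5: ['everything', 'an'] (min_width=13, slack=0)
Line 6: ['sea', 'no', 'large'] (min_width=12, slack=1)
Line 7: ['black', 'laser'] (min_width=11, slack=2)
Line 8: ['bedroom'] (min_width=7, slack=6)
Line 9: ['elephant'] (min_width=8, slack=5)
Line 10: ['knife', 'take'] (min_width=10, slack=3)

Answer: 4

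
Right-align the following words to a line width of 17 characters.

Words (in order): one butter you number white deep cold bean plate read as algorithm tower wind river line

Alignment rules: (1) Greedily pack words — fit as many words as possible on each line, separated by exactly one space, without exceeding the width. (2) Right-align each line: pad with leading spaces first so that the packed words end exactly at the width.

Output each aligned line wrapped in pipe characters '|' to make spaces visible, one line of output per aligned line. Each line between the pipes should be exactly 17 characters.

Line 1: ['one', 'butter', 'you'] (min_width=14, slack=3)
Line 2: ['number', 'white', 'deep'] (min_width=17, slack=0)
Line 3: ['cold', 'bean', 'plate'] (min_width=15, slack=2)
Line 4: ['read', 'as', 'algorithm'] (min_width=17, slack=0)
Line 5: ['tower', 'wind', 'river'] (min_width=16, slack=1)
Line 6: ['line'] (min_width=4, slack=13)

Answer: |   one butter you|
|number white deep|
|  cold bean plate|
|read as algorithm|
| tower wind river|
|             line|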